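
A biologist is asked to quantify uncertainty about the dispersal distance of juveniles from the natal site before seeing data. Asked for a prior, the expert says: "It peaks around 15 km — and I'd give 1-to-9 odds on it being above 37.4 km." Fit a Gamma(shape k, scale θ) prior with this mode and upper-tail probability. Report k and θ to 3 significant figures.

Gamma(k,θ) with k>1 has mode (k−1)θ, so θ = 15/(k−1).
Need P(X < 37.4) = 0.9 with θ tied to k this way. Start at k = 2, θ = 15: P(X<37.4) ≈ 0.711.
Too low — raise k to concentrate. Iterating converges to k ≈ 3.3.
Then θ = 15/(3.3−1) ≈ 6.52.

k ≈ 3.3, θ ≈ 6.52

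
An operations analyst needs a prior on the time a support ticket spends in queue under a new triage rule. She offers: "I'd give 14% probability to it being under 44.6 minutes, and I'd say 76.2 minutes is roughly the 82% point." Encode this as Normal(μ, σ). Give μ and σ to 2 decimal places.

μ = 61.71, σ = 15.83

The p-quantile of Normal(μ,σ) is μ + z_p·σ, with z_{0.14} = -1.08 and z_{0.82} = 0.9154.
Eliminate σ: μ = (z₂·x₁ − z₁·x₂)/(z₂ − z₁) = (0.9154·44.6 − (-1.08)·76.2)/1.996 = 61.71.
Then σ = (x₂ − x₁)/(z₂ − z₁) = (76.2 − 44.6)/1.996 = 15.83.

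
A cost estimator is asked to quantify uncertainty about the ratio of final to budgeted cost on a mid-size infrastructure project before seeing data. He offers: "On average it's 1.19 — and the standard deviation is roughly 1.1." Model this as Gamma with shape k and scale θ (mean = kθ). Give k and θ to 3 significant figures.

k ≈ 1.17, θ ≈ 1.02

For Gamma(k, scale θ): mean = kθ, variance = kθ², so CV = 1/√k.
CV = SD/mean = 1.1/1.19 = 0.9244, hence k = 1/CV² = 1.17.
Then θ = mean/k = 1.19/1.17 = 1.02.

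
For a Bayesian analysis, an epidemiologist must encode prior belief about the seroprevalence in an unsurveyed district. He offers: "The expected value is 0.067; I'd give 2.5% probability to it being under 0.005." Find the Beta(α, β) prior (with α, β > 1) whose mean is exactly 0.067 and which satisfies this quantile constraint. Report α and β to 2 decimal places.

α ≈ 1.49, β ≈ 20.70

With mean 0.067 fixed, write α = 0.067s, β = 0.933s where s = α+β.
Need P(θ < 0.005) = 0.025 under Beta(0.067s, 0.933s). Normal approximation: (q−m)/√(m(1−m)/s) ≈ z_{0.025} = -1.96, so s ≈ 0.067·0.933·(-1.96)²/(0.005−0.067)² = 62.5.
At s = 62.5: P(θ<0.005) ≈ 0.000. Adjusting to match 0.025 gives s ≈ 22.19.
So α = 0.067·22.19 ≈ 1.49, β = 0.933·22.19 ≈ 20.70.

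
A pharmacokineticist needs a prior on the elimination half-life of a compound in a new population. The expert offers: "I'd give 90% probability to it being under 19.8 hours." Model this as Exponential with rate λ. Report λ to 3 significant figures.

λ ≈ 0.116

P(T < 19.8) = 1 − e^(−λ·19.8) = 0.9, so λ = −ln(1−0.9)/19.8 = −ln(0.1)/19.8 = 0.116.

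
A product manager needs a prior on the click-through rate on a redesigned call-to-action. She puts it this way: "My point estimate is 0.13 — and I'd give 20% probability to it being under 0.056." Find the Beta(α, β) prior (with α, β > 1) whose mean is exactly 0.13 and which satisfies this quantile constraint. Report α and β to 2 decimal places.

With mean 0.13 fixed, write α = 0.13s, β = 0.87s where s = α+β.
Need P(θ < 0.056) = 0.2 under Beta(0.13s, 0.87s). Normal approximation: (q−m)/√(m(1−m)/s) ≈ z_{0.2} = -0.842, so s ≈ 0.13·0.87·(-0.842)²/(0.056−0.13)² = 14.6.
At s = 14.6: P(θ<0.056) ≈ 0.200. Adjusting to match 0.2 gives s ≈ 14.63.
So α = 0.13·14.63 ≈ 1.90, β = 0.87·14.63 ≈ 12.73.

α ≈ 1.90, β ≈ 12.73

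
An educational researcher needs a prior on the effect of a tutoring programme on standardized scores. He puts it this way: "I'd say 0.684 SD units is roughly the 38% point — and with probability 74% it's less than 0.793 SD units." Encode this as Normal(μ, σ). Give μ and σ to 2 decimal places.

μ = 0.72, σ = 0.11

For Normal(μ,σ), the p-quantile is μ + z_p·σ. Here z_{0.38} = -0.3055, z_{0.74} = 0.6433.
So 0.684 = μ − 0.3055σ and 0.793 = μ + 0.6433σ.
Subtracting: σ = (0.793 − 0.684)/(0.6433 − (-0.3055)) = 0.11.
Then μ = 0.684 − (-0.3055)·0.11 = 0.72.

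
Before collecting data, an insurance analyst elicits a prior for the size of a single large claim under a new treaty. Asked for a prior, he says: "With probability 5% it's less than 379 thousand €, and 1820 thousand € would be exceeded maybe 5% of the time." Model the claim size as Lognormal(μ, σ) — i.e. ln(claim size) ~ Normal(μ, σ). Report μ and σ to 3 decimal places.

If T ~ Lognormal(μ,σ) then ln T ~ Normal(μ,σ), so the p-quantile of ln T is μ + z_p·σ.
ln(379) = 5.938 and ln(1820) = 7.507; z_{0.05} = -1.645, z_{0.95} = 1.645.
σ = (7.507 − 5.938)/(1.645 − (-1.645)) = 0.477.
μ = 5.938 − (-1.645)·0.477 = 6.722.

μ ≈ 6.722, σ ≈ 0.477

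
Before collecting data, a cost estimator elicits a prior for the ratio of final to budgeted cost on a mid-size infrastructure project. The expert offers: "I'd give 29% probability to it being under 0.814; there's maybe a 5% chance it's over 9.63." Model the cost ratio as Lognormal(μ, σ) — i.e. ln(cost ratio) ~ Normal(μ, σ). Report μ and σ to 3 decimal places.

If T ~ Lognormal(μ,σ) then ln T ~ Normal(μ,σ), so the p-quantile of ln T is μ + z_p·σ.
ln(0.814) = -0.2058 and ln(9.63) = 2.265; z_{0.29} = -0.5534, z_{0.95} = 1.645.
σ = (2.265 − -0.2058)/(1.645 − (-0.5534)) = 1.124.
μ = -0.2058 − (-0.5534)·1.124 = 0.416.

μ ≈ 0.416, σ ≈ 1.124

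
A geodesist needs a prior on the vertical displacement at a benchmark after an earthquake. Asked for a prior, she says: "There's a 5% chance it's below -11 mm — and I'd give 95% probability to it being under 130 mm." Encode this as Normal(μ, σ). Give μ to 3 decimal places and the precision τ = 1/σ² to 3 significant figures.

The p-quantile of Normal(μ,σ) is μ + z_p·σ, with z_{0.05} = -1.645 and z_{0.95} = 1.645.
Eliminate σ: μ = (z₂·x₁ − z₁·x₂)/(z₂ − z₁) = (1.645·-11 − (-1.645)·130)/3.29 = 59.500.
Then σ = (x₂ − x₁)/(z₂ − z₁) = (130 − -11)/3.29 = 42.861.
Precision τ = 1/σ² = 1/42.86² = 0.000544.

μ = 59.500, τ = 0.000544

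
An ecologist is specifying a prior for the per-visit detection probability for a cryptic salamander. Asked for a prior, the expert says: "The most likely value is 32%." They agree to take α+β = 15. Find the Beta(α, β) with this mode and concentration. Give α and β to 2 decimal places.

α = 5.16, β = 9.84

For α,β > 1 the Beta mode is (α−1)/(α+β−2). With α+β = 15, the mode is (α−1)/13.
Set (α−1)/13 = 0.32 → α = 1 + 0.32·13 = 5.16.
β = 15 − α = 9.84.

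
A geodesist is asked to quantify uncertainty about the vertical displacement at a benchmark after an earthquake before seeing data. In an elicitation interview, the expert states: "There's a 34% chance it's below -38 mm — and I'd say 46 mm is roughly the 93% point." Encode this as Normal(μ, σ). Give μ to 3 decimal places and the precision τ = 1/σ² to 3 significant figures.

For Normal(μ,σ), the p-quantile is μ + z_p·σ. Here z_{0.34} = -0.4125, z_{0.93} = 1.476.
So -38 = μ − 0.4125σ and 46 = μ + 1.476σ.
Subtracting: σ = (46 − -38)/(1.476 − (-0.4125)) = 44.486.
Then μ = -38 − (-0.4125)·44.486 = -19.651.
Precision τ = 1/σ² = 1/44.49² = 0.000505.

μ = -19.651, τ = 0.000505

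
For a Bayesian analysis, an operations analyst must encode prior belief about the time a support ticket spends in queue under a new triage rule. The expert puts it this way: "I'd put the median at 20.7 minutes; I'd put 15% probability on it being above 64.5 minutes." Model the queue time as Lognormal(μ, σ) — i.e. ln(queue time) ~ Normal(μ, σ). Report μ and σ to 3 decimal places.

μ ≈ 3.030, σ ≈ 1.097

If T ~ Lognormal(μ,σ) then ln T ~ Normal(μ,σ), so the p-quantile of ln T is μ + z_p·σ.
ln(20.7) = 3.03 and ln(64.5) = 4.167; z_{0.5} = 0, z_{0.85} = 1.036.
σ = (4.167 − 3.03)/(1.036 − (0)) = 1.097.
μ = 3.03 − (0)·1.097 = 3.030.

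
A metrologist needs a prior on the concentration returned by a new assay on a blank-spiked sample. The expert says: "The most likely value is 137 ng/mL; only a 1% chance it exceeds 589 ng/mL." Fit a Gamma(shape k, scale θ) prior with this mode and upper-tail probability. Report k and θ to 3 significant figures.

k ≈ 2.93, θ ≈ 71.1

Gamma(k,θ) with k>1 has mode (k−1)θ, so θ = 137/(k−1).
Need P(X < 589) = 0.99 with θ tied to k this way. Start at k = 2, θ = 137: P(X<589) ≈ 0.928.
Too low — raise k to concentrate. Iterating converges to k ≈ 2.93.
Then θ = 137/(2.93−1) ≈ 71.1.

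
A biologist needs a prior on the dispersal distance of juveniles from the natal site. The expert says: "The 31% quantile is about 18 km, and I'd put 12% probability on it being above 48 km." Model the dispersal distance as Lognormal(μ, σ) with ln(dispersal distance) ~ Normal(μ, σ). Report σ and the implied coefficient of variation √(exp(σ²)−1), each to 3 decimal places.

σ ≈ 0.587, CV ≈ 0.641

If T ~ Lognormal(μ,σ) then ln T ~ Normal(μ,σ), so the p-quantile of ln T is μ + z_p·σ.
ln(18) = 2.89 and ln(48) = 3.871; z_{0.31} = -0.4959, z_{0.88} = 1.175.
σ = (3.871 − 2.89)/(1.175 − (-0.4959)) = 0.587.
μ = 2.89 − (-0.4959)·0.587 = 3.181.
CV = √(exp(σ²)−1) = √(exp(0.3446)−1) = 0.641.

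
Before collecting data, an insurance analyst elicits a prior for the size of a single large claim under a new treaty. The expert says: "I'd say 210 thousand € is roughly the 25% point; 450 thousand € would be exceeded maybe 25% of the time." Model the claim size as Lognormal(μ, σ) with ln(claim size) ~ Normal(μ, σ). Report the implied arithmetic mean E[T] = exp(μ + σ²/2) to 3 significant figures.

E[T] ≈ 361 thousand €

If T ~ Lognormal(μ,σ) then ln T ~ Normal(μ,σ), so the p-quantile of ln T is μ + z_p·σ.
ln(210) = 5.347 and ln(450) = 6.109; z_{0.25} = -0.6745, z_{0.75} = 0.6745.
σ = (6.109 − 5.347)/(0.6745 − (-0.6745)) = 0.565.
μ = 5.347 − (-0.6745)·0.565 = 5.728.
E[T] = exp(μ + σ²/2) = exp(5.728 + 0.1596) = 361 thousand €.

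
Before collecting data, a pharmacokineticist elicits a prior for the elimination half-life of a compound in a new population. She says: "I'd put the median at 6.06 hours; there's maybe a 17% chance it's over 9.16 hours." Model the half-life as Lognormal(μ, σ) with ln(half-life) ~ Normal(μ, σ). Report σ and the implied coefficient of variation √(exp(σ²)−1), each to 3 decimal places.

If T ~ Lognormal(μ,σ) then ln T ~ Normal(μ,σ), so the p-quantile of ln T is μ + z_p·σ.
ln(6.06) = 1.802 and ln(9.16) = 2.215; z_{0.5} = 0, z_{0.83} = 0.9542.
σ = (2.215 − 1.802)/(0.9542 − (0)) = 0.433.
μ = 1.802 − (0)·0.433 = 1.802.
CV = √(exp(σ²)−1) = √(exp(0.1875)−1) = 0.454.

σ ≈ 0.433, CV ≈ 0.454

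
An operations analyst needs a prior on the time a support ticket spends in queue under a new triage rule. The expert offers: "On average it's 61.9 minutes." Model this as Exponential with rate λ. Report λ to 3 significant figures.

λ ≈ 0.0162

Exponential mean = 1/λ, so λ = 1/61.9 = 0.0162.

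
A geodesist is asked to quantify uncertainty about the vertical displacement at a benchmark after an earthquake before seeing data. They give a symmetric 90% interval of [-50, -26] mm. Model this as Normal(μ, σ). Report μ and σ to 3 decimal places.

A symmetric 90% interval runs μ ± z·σ with z = 1.645.
Half-width = 12, so σ = 12/1.645 = 7.295.
μ is the interval midpoint, -38.000.

μ = -38.000, σ = 7.295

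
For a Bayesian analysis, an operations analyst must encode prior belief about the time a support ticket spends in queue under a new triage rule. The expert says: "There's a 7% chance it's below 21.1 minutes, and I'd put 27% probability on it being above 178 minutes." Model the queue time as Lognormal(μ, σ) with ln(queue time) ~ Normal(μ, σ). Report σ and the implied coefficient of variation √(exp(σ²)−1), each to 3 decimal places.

σ ≈ 1.021, CV ≈ 1.355

If T ~ Lognormal(μ,σ) then ln T ~ Normal(μ,σ), so the p-quantile of ln T is μ + z_p·σ.
ln(21.1) = 3.049 and ln(178) = 5.182; z_{0.07} = -1.476, z_{0.73} = 0.6128.
σ = (5.182 − 3.049)/(0.6128 − (-1.476)) = 1.021.
μ = 3.049 − (-1.476)·1.021 = 4.556.
CV = √(exp(σ²)−1) = √(exp(1.0425)−1) = 1.355.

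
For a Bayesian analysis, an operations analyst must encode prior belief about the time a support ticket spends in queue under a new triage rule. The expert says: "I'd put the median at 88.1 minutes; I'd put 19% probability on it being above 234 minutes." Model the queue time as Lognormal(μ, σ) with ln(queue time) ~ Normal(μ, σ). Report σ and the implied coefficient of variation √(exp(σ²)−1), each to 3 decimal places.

If T ~ Lognormal(μ,σ) then ln T ~ Normal(μ,σ), so the p-quantile of ln T is μ + z_p·σ.
ln(88.1) = 4.478 and ln(234) = 5.455; z_{0.5} = 0, z_{0.81} = 0.8779.
σ = (5.455 − 4.478)/(0.8779 − (0)) = 1.113.
μ = 4.478 − (0)·1.113 = 4.478.
CV = √(exp(σ²)−1) = √(exp(1.2381)−1) = 1.565.

σ ≈ 1.113, CV ≈ 1.565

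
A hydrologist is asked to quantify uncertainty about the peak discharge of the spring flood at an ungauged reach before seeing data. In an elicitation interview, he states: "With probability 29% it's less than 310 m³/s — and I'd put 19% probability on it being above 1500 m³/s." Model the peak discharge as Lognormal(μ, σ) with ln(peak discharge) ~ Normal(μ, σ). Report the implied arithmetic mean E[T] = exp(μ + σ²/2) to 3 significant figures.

E[T] ≈ 1050 m³/s

If T ~ Lognormal(μ,σ) then ln T ~ Normal(μ,σ), so the p-quantile of ln T is μ + z_p·σ.
ln(310) = 5.737 and ln(1500) = 7.313; z_{0.29} = -0.5534, z_{0.81} = 0.8779.
σ = (7.313 − 5.737)/(0.8779 − (-0.5534)) = 1.102.
μ = 5.737 − (-0.5534)·1.102 = 6.346.
E[T] = exp(μ + σ²/2) = exp(6.346 + 0.6067) = 1050 m³/s.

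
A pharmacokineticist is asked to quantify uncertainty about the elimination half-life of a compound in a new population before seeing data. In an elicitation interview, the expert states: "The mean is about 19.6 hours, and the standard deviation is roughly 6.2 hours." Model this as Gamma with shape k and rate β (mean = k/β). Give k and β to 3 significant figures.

For Gamma(k, rate β): mean = k/β, variance = k/β², so CV = 1/√k.
CV = SD/mean = 6.2/19.6 = 0.3163, hence k = 1/CV² = 9.99.
Then β = k/mean = 9.99/19.6 = 0.51.

k ≈ 9.99, β ≈ 0.51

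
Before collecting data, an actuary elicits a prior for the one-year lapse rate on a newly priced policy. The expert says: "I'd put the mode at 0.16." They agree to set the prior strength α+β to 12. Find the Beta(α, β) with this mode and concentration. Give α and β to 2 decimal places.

α = 2.60, β = 9.40

For α,β > 1 the Beta mode is (α−1)/(α+β−2). With α+β = 12, the mode is (α−1)/10.
Set (α−1)/10 = 0.16 → α = 1 + 0.16·10 = 2.60.
β = 12 − α = 9.40.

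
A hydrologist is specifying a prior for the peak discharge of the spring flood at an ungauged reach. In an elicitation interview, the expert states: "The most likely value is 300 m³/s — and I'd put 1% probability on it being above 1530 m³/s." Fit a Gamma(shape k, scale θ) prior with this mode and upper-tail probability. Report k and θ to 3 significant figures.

k ≈ 2.47, θ ≈ 204

Gamma(k,θ) with k>1 has mode (k−1)θ, so θ = 300/(k−1).
Need P(X < 1530) = 0.99 with θ tied to k this way. Start at k = 2, θ = 300: P(X<1530) ≈ 0.963.
Too low — raise k to concentrate. Iterating converges to k ≈ 2.47.
Then θ = 300/(2.47−1) ≈ 204.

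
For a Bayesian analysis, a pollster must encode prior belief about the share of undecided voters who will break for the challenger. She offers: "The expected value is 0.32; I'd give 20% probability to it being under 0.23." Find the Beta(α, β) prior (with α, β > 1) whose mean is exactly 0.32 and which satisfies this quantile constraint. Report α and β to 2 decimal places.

α ≈ 6.29, β ≈ 13.37

With mean 0.32 fixed, write α = 0.32s, β = 0.68s where s = α+β.
Need P(θ < 0.23) = 0.2 under Beta(0.32s, 0.68s). Normal approximation: (q−m)/√(m(1−m)/s) ≈ z_{0.2} = -0.842, so s ≈ 0.32·0.68·(-0.842)²/(0.23−0.32)² = 19.0.
At s = 19.0: P(θ<0.23) ≈ 0.205. Adjusting to match 0.2 gives s ≈ 19.66.
So α = 0.32·19.66 ≈ 6.29, β = 0.68·19.66 ≈ 13.37.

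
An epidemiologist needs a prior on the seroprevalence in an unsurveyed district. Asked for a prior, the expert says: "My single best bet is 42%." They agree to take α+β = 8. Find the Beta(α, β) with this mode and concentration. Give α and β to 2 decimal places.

For α,β > 1 the Beta mode is (α−1)/(α+β−2). With α+β = 8, the mode is (α−1)/6.
Set (α−1)/6 = 0.42 → α = 1 + 0.42·6 = 3.52.
β = 8 − α = 4.48.

α = 3.52, β = 4.48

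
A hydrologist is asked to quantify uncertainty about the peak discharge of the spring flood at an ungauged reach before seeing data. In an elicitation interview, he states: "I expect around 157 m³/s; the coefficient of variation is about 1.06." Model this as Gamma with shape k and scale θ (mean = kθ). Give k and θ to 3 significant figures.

For Gamma(k, scale θ): mean = kθ, variance = kθ², so CV = 1/√k.
CV = 1.06, hence k = 1/CV² = 0.89.
Then θ = mean/k = 157/0.89 = 176.

k ≈ 0.89, θ ≈ 176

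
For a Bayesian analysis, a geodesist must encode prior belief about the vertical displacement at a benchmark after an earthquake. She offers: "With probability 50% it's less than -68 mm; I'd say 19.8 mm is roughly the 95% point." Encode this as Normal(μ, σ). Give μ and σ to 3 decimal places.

The p-quantile of Normal(μ,σ) is μ + z_p·σ, with z_{0.5} = 0 and z_{0.95} = 1.645.
Eliminate σ: μ = (z₂·x₁ − z₁·x₂)/(z₂ − z₁) = (1.645·-68 − (0)·19.8)/1.645 = -68.000.
Then σ = (x₂ − x₁)/(z₂ − z₁) = (19.8 − -68)/1.645 = 53.379.

μ = -68.000, σ = 53.379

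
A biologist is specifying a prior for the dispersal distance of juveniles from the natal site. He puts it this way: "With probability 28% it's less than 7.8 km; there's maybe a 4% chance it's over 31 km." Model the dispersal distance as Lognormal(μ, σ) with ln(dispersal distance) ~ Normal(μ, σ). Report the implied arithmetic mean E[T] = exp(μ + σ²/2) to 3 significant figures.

E[T] ≈ 13.1 km

If T ~ Lognormal(μ,σ) then ln T ~ Normal(μ,σ), so the p-quantile of ln T is μ + z_p·σ.
ln(7.8) = 2.054 and ln(31) = 3.434; z_{0.28} = -0.5828, z_{0.96} = 1.751.
σ = (3.434 − 2.054)/(1.751 − (-0.5828)) = 0.591.
μ = 2.054 − (-0.5828)·0.591 = 2.399.
E[T] = exp(μ + σ²/2) = exp(2.399 + 0.1748) = 13.1 km.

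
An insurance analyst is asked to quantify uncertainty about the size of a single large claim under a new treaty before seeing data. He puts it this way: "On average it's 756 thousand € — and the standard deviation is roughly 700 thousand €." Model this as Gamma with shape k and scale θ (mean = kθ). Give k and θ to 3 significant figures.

k ≈ 1.17, θ ≈ 648

For Gamma(k, scale θ): mean = kθ, variance = kθ², so CV = 1/√k.
CV = SD/mean = 700/756 = 0.9259, hence k = 1/CV² = 1.17.
Then θ = mean/k = 756/1.17 = 648.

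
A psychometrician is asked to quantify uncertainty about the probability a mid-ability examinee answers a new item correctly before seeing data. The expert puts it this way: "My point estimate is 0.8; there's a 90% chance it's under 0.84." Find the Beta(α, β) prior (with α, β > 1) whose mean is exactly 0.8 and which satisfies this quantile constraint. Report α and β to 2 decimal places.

α ≈ 125.32, β ≈ 31.33

With mean 0.8 fixed, write α = 0.8s, β = 0.2s where s = α+β.
Need P(θ < 0.84) = 0.9 under Beta(0.8s, 0.2s). Normal approximation: (q−m)/√(m(1−m)/s) ≈ z_{0.9} = 1.28, so s ≈ 0.8·0.2·(1.28)²/(0.84−0.8)² = 164.2.
At s = 164.2: P(θ<0.84) ≈ 0.906. Adjusting to match 0.9 gives s ≈ 156.65.
So α = 0.8·156.65 ≈ 125.32, β = 0.2·156.65 ≈ 31.33.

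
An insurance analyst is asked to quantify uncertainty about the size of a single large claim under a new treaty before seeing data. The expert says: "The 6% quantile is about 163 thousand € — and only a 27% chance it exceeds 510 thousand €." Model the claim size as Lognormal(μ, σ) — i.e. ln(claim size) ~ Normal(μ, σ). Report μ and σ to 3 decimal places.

If T ~ Lognormal(μ,σ) then ln T ~ Normal(μ,σ), so the p-quantile of ln T is μ + z_p·σ.
ln(163) = 5.094 and ln(510) = 6.234; z_{0.06} = -1.555, z_{0.73} = 0.6128.
σ = (6.234 − 5.094)/(0.6128 − (-1.555)) = 0.526.
μ = 5.094 − (-1.555)·0.526 = 5.912.

μ ≈ 5.912, σ ≈ 0.526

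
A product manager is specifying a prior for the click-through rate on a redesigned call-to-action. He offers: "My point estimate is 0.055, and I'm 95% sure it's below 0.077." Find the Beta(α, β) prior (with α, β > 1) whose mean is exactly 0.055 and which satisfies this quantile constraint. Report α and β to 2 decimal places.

α ≈ 18.20, β ≈ 312.78

With mean 0.055 fixed, write α = 0.055s, β = 0.945s where s = α+β.
Need P(θ < 0.077) = 0.95 under Beta(0.055s, 0.945s). Normal approximation: (q−m)/√(m(1−m)/s) ≈ z_{0.95} = 1.64, so s ≈ 0.055·0.945·(1.64)²/(0.077−0.055)² = 290.5.
At s = 290.5: P(θ<0.077) ≈ 0.939. Adjusting to match 0.95 gives s ≈ 330.99.
So α = 0.055·330.99 ≈ 18.20, β = 0.945·330.99 ≈ 312.78.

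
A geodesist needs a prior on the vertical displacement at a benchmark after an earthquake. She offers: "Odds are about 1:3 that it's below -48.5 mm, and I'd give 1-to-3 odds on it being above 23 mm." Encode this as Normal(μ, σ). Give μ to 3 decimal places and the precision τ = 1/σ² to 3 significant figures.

The p-quantile of Normal(μ,σ) is μ + z_p·σ, with z_{0.25} = -0.6745 and z_{0.75} = 0.6745.
Eliminate σ: μ = (z₂·x₁ − z₁·x₂)/(z₂ − z₁) = (0.6745·-48.5 − (-0.6745)·23)/1.349 = -12.750.
Then σ = (x₂ − x₁)/(z₂ − z₁) = (23 − -48.5)/1.349 = 53.003.
Precision τ = 1/σ² = 1/53² = 0.000356.

μ = -12.750, τ = 0.000356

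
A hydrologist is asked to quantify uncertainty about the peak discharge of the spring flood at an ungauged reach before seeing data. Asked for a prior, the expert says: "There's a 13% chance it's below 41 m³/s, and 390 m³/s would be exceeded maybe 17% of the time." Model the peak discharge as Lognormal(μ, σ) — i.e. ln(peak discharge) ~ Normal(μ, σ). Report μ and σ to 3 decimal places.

μ ≈ 4.933, σ ≈ 1.083

If T ~ Lognormal(μ,σ) then ln T ~ Normal(μ,σ), so the p-quantile of ln T is μ + z_p·σ.
ln(41) = 3.714 and ln(390) = 5.966; z_{0.13} = -1.126, z_{0.83} = 0.9542.
σ = (5.966 − 3.714)/(0.9542 − (-1.126)) = 1.083.
μ = 3.714 − (-1.126)·1.083 = 4.933.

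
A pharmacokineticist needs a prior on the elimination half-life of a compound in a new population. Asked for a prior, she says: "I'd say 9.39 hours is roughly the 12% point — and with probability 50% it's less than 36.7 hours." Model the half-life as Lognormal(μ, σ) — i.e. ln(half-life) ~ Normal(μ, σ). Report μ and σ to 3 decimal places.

μ ≈ 3.603, σ ≈ 1.160

If T ~ Lognormal(μ,σ) then ln T ~ Normal(μ,σ), so the p-quantile of ln T is μ + z_p·σ.
ln(9.39) = 2.24 and ln(36.7) = 3.603; z_{0.12} = -1.175, z_{0.5} = 0.
σ = (3.603 − 2.24)/(0 − (-1.175)) = 1.160.
μ = 2.24 − (-1.175)·1.160 = 3.603.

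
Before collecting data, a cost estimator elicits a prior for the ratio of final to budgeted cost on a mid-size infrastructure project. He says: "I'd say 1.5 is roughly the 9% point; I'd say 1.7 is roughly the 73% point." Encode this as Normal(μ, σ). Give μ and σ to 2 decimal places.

μ = 1.64, σ = 0.10

For Normal(μ,σ), the p-quantile is μ + z_p·σ. Here z_{0.09} = -1.341, z_{0.73} = 0.6128.
So 1.5 = μ − 1.341σ and 1.7 = μ + 0.6128σ.
Subtracting: σ = (1.7 − 1.5)/(0.6128 − (-1.341)) = 0.10.
Then μ = 1.5 − (-1.341)·0.10 = 1.64.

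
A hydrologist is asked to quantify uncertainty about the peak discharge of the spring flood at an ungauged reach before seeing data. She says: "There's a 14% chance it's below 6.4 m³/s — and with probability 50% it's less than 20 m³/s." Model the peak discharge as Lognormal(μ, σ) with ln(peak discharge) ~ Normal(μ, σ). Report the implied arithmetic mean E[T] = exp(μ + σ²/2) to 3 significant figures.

If T ~ Lognormal(μ,σ) then ln T ~ Normal(μ,σ), so the p-quantile of ln T is μ + z_p·σ.
ln(6.4) = 1.856 and ln(20) = 2.996; z_{0.14} = -1.08, z_{0.5} = 0.
σ = (2.996 − 1.856)/(0 − (-1.08)) = 1.055.
μ = 1.856 − (-1.08)·1.055 = 2.996.
E[T] = exp(μ + σ²/2) = exp(2.996 + 0.5562) = 34.9 m³/s.

E[T] ≈ 34.9 m³/s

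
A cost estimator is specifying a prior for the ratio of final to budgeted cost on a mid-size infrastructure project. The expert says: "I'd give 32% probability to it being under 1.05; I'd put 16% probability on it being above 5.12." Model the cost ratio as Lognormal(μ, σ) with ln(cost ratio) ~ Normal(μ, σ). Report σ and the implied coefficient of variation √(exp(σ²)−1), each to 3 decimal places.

If T ~ Lognormal(μ,σ) then ln T ~ Normal(μ,σ), so the p-quantile of ln T is μ + z_p·σ.
ln(1.05) = 0.04879 and ln(5.12) = 1.633; z_{0.32} = -0.4677, z_{0.84} = 0.9945.
σ = (1.633 − 0.04879)/(0.9945 − (-0.4677)) = 1.084.
μ = 0.04879 − (-0.4677)·1.084 = 0.556.
CV = √(exp(σ²)−1) = √(exp(1.1741)−1) = 1.495.

σ ≈ 1.084, CV ≈ 1.495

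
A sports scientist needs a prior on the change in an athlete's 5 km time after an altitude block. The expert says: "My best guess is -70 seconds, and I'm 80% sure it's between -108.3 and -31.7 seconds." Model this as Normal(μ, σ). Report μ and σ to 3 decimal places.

μ = -70.000, σ = 29.886

A symmetric 80% interval runs μ ± z·σ with z = 1.282.
Half-width = 38.3, so σ = 38.3/1.282 = 29.886.
μ is the stated best guess, -70.000.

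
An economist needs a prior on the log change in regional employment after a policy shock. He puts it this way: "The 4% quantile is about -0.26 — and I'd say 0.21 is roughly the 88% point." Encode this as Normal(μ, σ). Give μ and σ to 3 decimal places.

For Normal(μ,σ), the p-quantile is μ + z_p·σ. Here z_{0.04} = -1.751, z_{0.88} = 1.175.
So -0.26 = μ − 1.751σ and 0.21 = μ + 1.175σ.
Subtracting: σ = (0.21 − -0.26)/(1.175 − (-1.751)) = 0.161.
Then μ = -0.26 − (-1.751)·0.161 = 0.021.

μ = 0.021, σ = 0.161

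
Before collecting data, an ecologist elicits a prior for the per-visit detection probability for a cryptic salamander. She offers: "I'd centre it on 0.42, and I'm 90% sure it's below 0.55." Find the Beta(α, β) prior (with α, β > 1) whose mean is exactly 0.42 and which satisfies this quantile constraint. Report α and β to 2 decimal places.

α ≈ 10.02, β ≈ 13.84

With mean 0.42 fixed, write α = 0.42s, β = 0.58s where s = α+β.
Need P(θ < 0.55) = 0.9 under Beta(0.42s, 0.58s). Normal approximation: (q−m)/√(m(1−m)/s) ≈ z_{0.9} = 1.28, so s ≈ 0.42·0.58·(1.28)²/(0.55−0.42)² = 23.7.
At s = 23.7: P(θ<0.55) ≈ 0.899. Adjusting to match 0.9 gives s ≈ 23.87.
So α = 0.42·23.87 ≈ 10.02, β = 0.58·23.87 ≈ 13.84.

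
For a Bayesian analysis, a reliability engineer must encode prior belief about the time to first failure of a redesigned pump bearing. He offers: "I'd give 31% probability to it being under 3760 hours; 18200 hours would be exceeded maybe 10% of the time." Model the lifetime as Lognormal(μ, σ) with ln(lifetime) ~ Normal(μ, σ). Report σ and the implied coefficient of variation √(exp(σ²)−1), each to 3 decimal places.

σ ≈ 0.887, CV ≈ 1.094

If T ~ Lognormal(μ,σ) then ln T ~ Normal(μ,σ), so the p-quantile of ln T is μ + z_p·σ.
ln(3760) = 8.232 and ln(18200) = 9.809; z_{0.31} = -0.4959, z_{0.9} = 1.282.
σ = (9.809 − 8.232)/(1.282 − (-0.4959)) = 0.887.
μ = 8.232 − (-0.4959)·0.887 = 8.672.
CV = √(exp(σ²)−1) = √(exp(0.7872)−1) = 1.094.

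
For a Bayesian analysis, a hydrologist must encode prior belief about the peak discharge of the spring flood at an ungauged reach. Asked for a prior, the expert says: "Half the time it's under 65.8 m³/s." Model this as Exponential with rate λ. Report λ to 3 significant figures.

Exponential median = ln 2 / λ, so λ = ln 2 / 65.8 = 0.0105.

λ ≈ 0.0105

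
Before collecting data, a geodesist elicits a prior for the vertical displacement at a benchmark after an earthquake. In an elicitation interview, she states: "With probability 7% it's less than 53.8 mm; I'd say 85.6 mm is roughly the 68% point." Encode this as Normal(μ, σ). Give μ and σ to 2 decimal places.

μ = 77.95, σ = 16.36

The p-quantile of Normal(μ,σ) is μ + z_p·σ, with z_{0.07} = -1.476 and z_{0.68} = 0.4677.
Eliminate σ: μ = (z₂·x₁ − z₁·x₂)/(z₂ − z₁) = (0.4677·53.8 − (-1.476)·85.6)/1.943 = 77.95.
Then σ = (x₂ − x₁)/(z₂ − z₁) = (85.6 − 53.8)/1.943 = 16.36.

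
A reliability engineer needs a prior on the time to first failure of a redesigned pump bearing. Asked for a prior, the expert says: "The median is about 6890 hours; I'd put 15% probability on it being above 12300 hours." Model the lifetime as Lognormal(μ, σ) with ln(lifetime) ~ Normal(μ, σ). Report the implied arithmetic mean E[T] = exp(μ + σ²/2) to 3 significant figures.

If T ~ Lognormal(μ,σ) then ln T ~ Normal(μ,σ), so the p-quantile of ln T is μ + z_p·σ.
ln(6890) = 8.838 and ln(12300) = 9.417; z_{0.5} = 0, z_{0.85} = 1.036.
σ = (9.417 − 8.838)/(1.036 − (0)) = 0.559.
μ = 8.838 − (0)·0.559 = 8.838.
E[T] = exp(μ + σ²/2) = exp(8.838 + 0.1563) = 8060 hours.

E[T] ≈ 8060 hours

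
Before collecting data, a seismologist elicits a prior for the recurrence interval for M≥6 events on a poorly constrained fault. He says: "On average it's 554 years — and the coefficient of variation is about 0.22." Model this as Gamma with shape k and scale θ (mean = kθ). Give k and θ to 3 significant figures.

For Gamma(k, scale θ): mean = kθ, variance = kθ², so CV = 1/√k.
CV = 0.22, hence k = 1/CV² = 20.7.
Then θ = mean/k = 554/20.7 = 26.8.

k ≈ 20.7, θ ≈ 26.8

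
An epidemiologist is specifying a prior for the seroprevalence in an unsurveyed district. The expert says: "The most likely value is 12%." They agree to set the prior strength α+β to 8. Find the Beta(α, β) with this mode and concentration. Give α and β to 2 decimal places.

α = 1.72, β = 6.28

For α,β > 1 the Beta mode is (α−1)/(α+β−2). With α+β = 8, the mode is (α−1)/6.
Set (α−1)/6 = 0.12 → α = 1 + 0.12·6 = 1.72.
β = 8 − α = 6.28.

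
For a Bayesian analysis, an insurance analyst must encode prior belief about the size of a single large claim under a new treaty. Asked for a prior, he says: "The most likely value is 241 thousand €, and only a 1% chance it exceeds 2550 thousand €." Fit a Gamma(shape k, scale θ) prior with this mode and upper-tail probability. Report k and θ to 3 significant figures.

Gamma(k,θ) with k>1 has mode (k−1)θ, so θ = 241/(k−1).
Need P(X < 2550) = 0.99 with θ tied to k this way. Start at k = 2, θ = 241: P(X<2550) ≈ 1.000.
Too high — lower k to spread out. Iterating converges to k ≈ 1.54.
Then θ = 241/(1.54−1) ≈ 443.

k ≈ 1.54, θ ≈ 443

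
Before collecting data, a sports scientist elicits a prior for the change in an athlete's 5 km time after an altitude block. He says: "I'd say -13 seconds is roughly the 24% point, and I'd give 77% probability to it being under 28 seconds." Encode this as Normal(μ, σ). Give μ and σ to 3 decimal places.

μ = 7.038, σ = 28.371

For Normal(μ,σ), the p-quantile is μ + z_p·σ. Here z_{0.24} = -0.7063, z_{0.77} = 0.7388.
So -13 = μ − 0.7063σ and 28 = μ + 0.7388σ.
Subtracting: σ = (28 − -13)/(0.7388 − (-0.7063)) = 28.371.
Then μ = -13 − (-0.7063)·28.371 = 7.038.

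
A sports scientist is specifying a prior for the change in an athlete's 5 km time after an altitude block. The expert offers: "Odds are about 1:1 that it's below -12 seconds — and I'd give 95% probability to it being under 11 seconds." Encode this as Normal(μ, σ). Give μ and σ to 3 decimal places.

The p-quantile of Normal(μ,σ) is μ + z_p·σ, with z_{0.5} = 0 and z_{0.95} = 1.645.
Eliminate σ: μ = (z₂·x₁ − z₁·x₂)/(z₂ − z₁) = (1.645·-12 − (0)·11)/1.645 = -12.000.
Then σ = (x₂ − x₁)/(z₂ − z₁) = (11 − -12)/1.645 = 13.983.

μ = -12.000, σ = 13.983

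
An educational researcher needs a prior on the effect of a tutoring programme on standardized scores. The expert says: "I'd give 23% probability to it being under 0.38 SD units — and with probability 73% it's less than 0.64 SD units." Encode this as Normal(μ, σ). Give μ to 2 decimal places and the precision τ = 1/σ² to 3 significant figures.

The p-quantile of Normal(μ,σ) is μ + z_p·σ, with z_{0.23} = -0.7388 and z_{0.73} = 0.6128.
Eliminate σ: μ = (z₂·x₁ − z₁·x₂)/(z₂ − z₁) = (0.6128·0.38 − (-0.7388)·0.64)/1.352 = 0.52.
Then σ = (x₂ − x₁)/(z₂ − z₁) = (0.64 − 0.38)/1.352 = 0.19.
Precision τ = 1/σ² = 1/0.1924² = 27.

μ = 0.52, τ = 27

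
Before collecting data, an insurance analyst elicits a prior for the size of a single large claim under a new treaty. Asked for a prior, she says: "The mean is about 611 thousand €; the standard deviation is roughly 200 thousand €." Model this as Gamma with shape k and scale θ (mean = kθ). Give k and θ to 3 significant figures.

k ≈ 9.33, θ ≈ 65.5

For Gamma(k, scale θ): mean = kθ, variance = kθ², so CV = 1/√k.
CV = SD/mean = 200/611 = 0.3273, hence k = 1/CV² = 9.33.
Then θ = mean/k = 611/9.33 = 65.5.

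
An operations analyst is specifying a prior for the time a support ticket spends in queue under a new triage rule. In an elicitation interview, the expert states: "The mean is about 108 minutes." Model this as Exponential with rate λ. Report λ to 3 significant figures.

Exponential mean = 1/λ, so λ = 1/108.0 = 0.00926.

λ ≈ 0.00926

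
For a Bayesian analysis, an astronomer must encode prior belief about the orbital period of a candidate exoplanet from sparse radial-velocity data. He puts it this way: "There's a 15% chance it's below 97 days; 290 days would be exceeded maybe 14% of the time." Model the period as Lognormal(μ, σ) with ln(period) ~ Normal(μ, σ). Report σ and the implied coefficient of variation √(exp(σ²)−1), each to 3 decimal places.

If T ~ Lognormal(μ,σ) then ln T ~ Normal(μ,σ), so the p-quantile of ln T is μ + z_p·σ.
ln(97) = 4.575 and ln(290) = 5.67; z_{0.15} = -1.036, z_{0.86} = 1.08.
σ = (5.67 − 4.575)/(1.08 − (-1.036)) = 0.517.
μ = 4.575 − (-1.036)·0.517 = 5.111.
CV = √(exp(σ²)−1) = √(exp(0.2677)−1) = 0.554.

σ ≈ 0.517, CV ≈ 0.554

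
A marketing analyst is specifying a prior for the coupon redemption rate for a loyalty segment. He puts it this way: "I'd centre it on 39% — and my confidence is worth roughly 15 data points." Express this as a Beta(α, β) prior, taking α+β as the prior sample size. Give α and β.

α = 5.85, β = 9.15

Under the effective-sample-size interpretation, Beta(α, β) has prior mean α/(α+β) and prior sample size α+β.
So α+β = 15 and α/(α+β) = 0.39, giving α = 0.39·15 = 5.85 and β = 15 − 5.85 = 9.15.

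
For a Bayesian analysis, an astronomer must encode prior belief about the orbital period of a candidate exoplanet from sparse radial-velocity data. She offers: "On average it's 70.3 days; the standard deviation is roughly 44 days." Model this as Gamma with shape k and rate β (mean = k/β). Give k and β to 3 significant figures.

k ≈ 2.55, β ≈ 0.0363

For Gamma(k, rate β): mean = k/β, variance = k/β², so CV = 1/√k.
CV = SD/mean = 44/70.3 = 0.6259, hence k = 1/CV² = 2.55.
Then β = k/mean = 2.55/70.3 = 0.0363.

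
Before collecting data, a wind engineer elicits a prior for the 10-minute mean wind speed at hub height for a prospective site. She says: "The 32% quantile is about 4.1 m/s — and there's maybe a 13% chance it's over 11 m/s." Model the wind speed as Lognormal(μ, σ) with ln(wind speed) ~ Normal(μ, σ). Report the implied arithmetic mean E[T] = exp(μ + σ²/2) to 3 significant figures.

E[T] ≈ 6.63 m/s

If T ~ Lognormal(μ,σ) then ln T ~ Normal(μ,σ), so the p-quantile of ln T is μ + z_p·σ.
ln(4.1) = 1.411 and ln(11) = 2.398; z_{0.32} = -0.4677, z_{0.87} = 1.126.
σ = (2.398 − 1.411)/(1.126 − (-0.4677)) = 0.619.
μ = 1.411 − (-0.4677)·0.619 = 1.701.
E[T] = exp(μ + σ²/2) = exp(1.701 + 0.1916) = 6.63 m/s.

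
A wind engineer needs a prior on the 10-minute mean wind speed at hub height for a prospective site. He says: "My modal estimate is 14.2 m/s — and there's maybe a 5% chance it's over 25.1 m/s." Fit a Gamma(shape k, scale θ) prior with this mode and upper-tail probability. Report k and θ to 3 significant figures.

Gamma(k,θ) with k>1 has mode (k−1)θ, so θ = 14.2/(k−1).
Need P(X < 25.1) = 0.95 with θ tied to k this way. Start at k = 2, θ = 14.2: P(X<25.1) ≈ 0.527.
Too low — raise k to concentrate. Iterating converges to k ≈ 9.59.
Then θ = 14.2/(9.59−1) ≈ 1.65.

k ≈ 9.59, θ ≈ 1.65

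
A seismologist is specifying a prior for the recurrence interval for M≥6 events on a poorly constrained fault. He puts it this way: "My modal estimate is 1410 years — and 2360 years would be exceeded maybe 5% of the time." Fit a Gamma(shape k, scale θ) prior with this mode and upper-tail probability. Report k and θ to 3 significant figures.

Gamma(k,θ) with k>1 has mode (k−1)θ, so θ = 1410/(k−1).
Need P(X < 2360) = 0.95 with θ tied to k this way. Start at k = 2, θ = 1410: P(X<2360) ≈ 0.499.
Too low — raise k to concentrate. Iterating converges to k ≈ 11.5.
Then θ = 1410/(11.5−1) ≈ 134.

k ≈ 11.5, θ ≈ 134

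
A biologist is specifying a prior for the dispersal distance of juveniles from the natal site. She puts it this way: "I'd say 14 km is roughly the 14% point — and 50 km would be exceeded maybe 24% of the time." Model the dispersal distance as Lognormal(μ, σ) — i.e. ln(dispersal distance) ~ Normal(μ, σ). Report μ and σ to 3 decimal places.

μ ≈ 3.409, σ ≈ 0.712

If T ~ Lognormal(μ,σ) then ln T ~ Normal(μ,σ), so the p-quantile of ln T is μ + z_p·σ.
ln(14) = 2.639 and ln(50) = 3.912; z_{0.14} = -1.08, z_{0.76} = 0.7063.
σ = (3.912 − 2.639)/(0.7063 − (-1.08)) = 0.712.
μ = 2.639 − (-1.08)·0.712 = 3.409.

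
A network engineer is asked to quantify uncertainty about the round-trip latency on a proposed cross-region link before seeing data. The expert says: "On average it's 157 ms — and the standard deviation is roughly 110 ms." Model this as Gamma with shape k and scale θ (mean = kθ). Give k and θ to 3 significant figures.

k ≈ 2.04, θ ≈ 77.1

For Gamma(k, scale θ): mean = kθ, variance = kθ², so CV = 1/√k.
CV = SD/mean = 110/157 = 0.7006, hence k = 1/CV² = 2.04.
Then θ = mean/k = 157/2.04 = 77.1.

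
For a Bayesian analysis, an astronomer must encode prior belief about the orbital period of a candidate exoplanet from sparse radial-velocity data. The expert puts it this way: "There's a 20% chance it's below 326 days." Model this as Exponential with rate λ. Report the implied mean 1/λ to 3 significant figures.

mean ≈ 1460 days

P(T < 326.0) = 1 − e^(−λ·326.0) = 0.2, so λ = −ln(1−0.2)/326.0 = −ln(0.8)/326.0 = 0.000684.
Mean = 1/λ = 1460 days.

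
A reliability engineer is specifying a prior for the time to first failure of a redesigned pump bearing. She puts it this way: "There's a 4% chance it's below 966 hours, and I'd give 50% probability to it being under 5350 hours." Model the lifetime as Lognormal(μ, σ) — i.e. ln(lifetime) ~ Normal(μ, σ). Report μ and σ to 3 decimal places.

If T ~ Lognormal(μ,σ) then ln T ~ Normal(μ,σ), so the p-quantile of ln T is μ + z_p·σ.
ln(966) = 6.873 and ln(5350) = 8.585; z_{0.04} = -1.751, z_{0.5} = 0.
σ = (8.585 − 6.873)/(0 − (-1.751)) = 0.978.
μ = 6.873 − (-1.751)·0.978 = 8.585.

μ ≈ 8.585, σ ≈ 0.978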